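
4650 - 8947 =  - 4297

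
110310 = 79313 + 30997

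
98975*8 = 791800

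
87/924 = 29/308 = 0.09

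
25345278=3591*7058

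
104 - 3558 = -3454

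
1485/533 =1485/533= 2.79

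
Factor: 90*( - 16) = -2^5*3^2*5^1 = - 1440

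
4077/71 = 4077/71= 57.42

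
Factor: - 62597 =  - 62597^1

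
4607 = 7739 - 3132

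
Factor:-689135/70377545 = -137827/14075509 = - 7^( - 1) * 79^( - 1 )*25453^( -1)*137827^1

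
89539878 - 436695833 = -347155955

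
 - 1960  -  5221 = -7181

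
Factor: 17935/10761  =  5/3 = 3^( - 1 )*5^1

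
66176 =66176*1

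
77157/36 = 2143 + 1/4= 2143.25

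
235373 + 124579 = 359952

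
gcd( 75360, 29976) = 24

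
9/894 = 3/298 = 0.01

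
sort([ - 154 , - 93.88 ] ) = [ - 154, - 93.88 ] 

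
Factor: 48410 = 2^1*5^1*47^1 * 103^1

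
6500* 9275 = 60287500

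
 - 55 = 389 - 444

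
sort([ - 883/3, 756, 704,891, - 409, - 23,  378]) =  [ - 409  , - 883/3,  -  23,378,  704,756, 891 ] 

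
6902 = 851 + 6051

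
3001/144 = 20 + 121/144 = 20.84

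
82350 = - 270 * (-305)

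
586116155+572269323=1158385478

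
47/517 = 1/11 = 0.09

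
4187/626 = 6 + 431/626 =6.69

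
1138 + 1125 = 2263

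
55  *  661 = 36355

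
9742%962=122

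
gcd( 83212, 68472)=4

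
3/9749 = 3/9749  =  0.00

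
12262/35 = 350 +12/35 = 350.34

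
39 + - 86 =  - 47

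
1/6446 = 1/6446 = 0.00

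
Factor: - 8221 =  - 8221^1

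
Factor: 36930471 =3^1*19^1*277^1*2339^1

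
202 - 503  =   - 301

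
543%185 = 173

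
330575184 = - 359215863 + 689791047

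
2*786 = 1572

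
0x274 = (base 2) 1001110100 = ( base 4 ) 21310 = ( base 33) J1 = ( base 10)628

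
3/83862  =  1/27954 = 0.00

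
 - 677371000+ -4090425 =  - 681461425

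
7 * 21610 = 151270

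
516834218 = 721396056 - 204561838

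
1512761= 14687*103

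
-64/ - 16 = 4 + 0/1 = 4.00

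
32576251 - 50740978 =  - 18164727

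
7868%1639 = 1312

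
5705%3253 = 2452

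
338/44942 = 169/22471 = 0.01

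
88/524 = 22/131 = 0.17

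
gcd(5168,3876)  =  1292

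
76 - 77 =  - 1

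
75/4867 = 75/4867  =  0.02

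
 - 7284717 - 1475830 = -8760547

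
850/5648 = 425/2824 = 0.15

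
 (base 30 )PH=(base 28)rb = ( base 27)11b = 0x2FF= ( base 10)767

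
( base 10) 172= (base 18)9a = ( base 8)254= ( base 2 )10101100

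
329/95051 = 329/95051 = 0.00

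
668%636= 32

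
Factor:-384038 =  - 2^1*53^1 *3623^1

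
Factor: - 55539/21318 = - 99/38 = - 2^( - 1 )*3^2*11^1*19^( - 1 ) 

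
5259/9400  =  5259/9400 = 0.56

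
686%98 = 0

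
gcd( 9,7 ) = 1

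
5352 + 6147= 11499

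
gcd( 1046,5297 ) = 1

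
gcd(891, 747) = 9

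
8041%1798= 849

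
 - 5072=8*(  -  634 ) 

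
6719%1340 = 19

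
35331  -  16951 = 18380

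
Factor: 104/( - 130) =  - 4/5 = -2^2*5^( - 1 )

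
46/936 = 23/468  =  0.05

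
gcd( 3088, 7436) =4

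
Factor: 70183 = 70183^1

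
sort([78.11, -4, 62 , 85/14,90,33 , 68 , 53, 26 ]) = [ - 4,85/14, 26,33,53, 62 , 68, 78.11, 90 ] 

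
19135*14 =267890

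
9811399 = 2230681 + 7580718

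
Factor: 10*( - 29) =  - 290 = - 2^1*5^1*29^1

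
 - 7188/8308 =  - 1 +280/2077 = - 0.87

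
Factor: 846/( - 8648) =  - 2^( - 2)*3^2*23^( - 1 ) = - 9/92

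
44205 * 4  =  176820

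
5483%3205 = 2278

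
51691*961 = 49675051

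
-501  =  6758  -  7259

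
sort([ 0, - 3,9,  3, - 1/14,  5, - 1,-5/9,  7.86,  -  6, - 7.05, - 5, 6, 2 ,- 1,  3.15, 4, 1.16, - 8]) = [ - 8, - 7.05, - 6, - 5, - 3,-1,-1, - 5/9, - 1/14,0, 1.16, 2, 3, 3.15, 4, 5, 6,7.86, 9]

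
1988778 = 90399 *22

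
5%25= 5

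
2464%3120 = 2464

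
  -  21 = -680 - - 659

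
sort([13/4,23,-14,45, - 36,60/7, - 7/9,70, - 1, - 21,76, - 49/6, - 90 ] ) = [ - 90, - 36, - 21, - 14, - 49/6, - 1, - 7/9,13/4,60/7,23,45, 70,76]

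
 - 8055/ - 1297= 6+ 273/1297 = 6.21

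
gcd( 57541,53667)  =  1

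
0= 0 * 6645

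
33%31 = 2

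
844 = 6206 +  - 5362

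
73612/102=721  +  35/51  =  721.69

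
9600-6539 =3061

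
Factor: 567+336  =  3^1*7^1 * 43^1 =903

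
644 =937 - 293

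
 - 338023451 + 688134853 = 350111402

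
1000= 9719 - 8719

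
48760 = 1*48760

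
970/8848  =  485/4424   =  0.11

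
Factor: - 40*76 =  - 2^5 * 5^1*19^1  =  - 3040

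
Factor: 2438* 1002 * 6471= 2^2 *3^3*23^1*53^1*167^1*719^1=15807850596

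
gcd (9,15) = 3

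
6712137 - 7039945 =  - 327808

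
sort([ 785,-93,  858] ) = [-93,785,858 ]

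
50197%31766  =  18431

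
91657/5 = 91657/5 = 18331.40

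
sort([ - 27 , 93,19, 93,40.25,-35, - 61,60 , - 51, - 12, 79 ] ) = [ - 61, - 51,  -  35, - 27, - 12,19,  40.25,60,79,  93, 93] 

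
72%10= 2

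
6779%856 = 787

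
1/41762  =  1/41762  =  0.00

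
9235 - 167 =9068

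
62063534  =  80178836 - 18115302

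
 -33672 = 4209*( - 8) 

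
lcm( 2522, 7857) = 204282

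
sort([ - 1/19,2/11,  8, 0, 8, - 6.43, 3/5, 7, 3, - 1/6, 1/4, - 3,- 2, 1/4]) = [ - 6.43 , -3, - 2, - 1/6, - 1/19, 0, 2/11,1/4, 1/4,3/5, 3,7, 8,  8] 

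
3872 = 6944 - 3072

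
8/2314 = 4/1157 = 0.00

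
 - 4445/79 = - 57 + 58/79 = - 56.27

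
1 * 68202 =68202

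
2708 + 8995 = 11703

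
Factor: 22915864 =2^3 * 17^1*168499^1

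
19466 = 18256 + 1210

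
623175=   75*8309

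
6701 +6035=12736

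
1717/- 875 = -2 + 33/875 = - 1.96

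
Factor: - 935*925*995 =-5^4*11^1*17^1 *37^1*199^1 = - 860550625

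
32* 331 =10592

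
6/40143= 2/13381 = 0.00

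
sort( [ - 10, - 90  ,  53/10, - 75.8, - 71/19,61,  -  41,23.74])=[ - 90,  -  75.8 , - 41, - 10,  -  71/19, 53/10,  23.74,61]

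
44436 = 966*46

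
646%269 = 108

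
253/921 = 253/921 = 0.27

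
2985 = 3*995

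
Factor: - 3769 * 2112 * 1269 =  - 10101402432 = -2^6 * 3^4  *  11^1 * 47^1*3769^1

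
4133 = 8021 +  - 3888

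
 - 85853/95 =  - 904+27/95 = - 903.72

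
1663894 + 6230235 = 7894129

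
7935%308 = 235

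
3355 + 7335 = 10690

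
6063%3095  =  2968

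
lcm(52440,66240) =1258560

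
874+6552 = 7426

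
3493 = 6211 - 2718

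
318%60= 18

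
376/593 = 376/593 = 0.63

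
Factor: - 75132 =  - 2^2*3^2*2087^1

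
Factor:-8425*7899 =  - 66549075 = - 3^1*5^2*337^1*2633^1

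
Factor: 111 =3^1*37^1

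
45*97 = 4365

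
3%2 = 1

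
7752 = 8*969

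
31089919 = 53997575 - 22907656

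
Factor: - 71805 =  - 3^1*5^1*4787^1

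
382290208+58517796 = 440808004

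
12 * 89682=1076184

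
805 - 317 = 488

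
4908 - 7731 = -2823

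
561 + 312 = 873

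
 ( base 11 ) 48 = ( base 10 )52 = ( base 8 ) 64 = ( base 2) 110100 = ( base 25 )22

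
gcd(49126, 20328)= 1694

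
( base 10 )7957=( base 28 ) A45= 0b1111100010101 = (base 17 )1a91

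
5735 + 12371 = 18106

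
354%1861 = 354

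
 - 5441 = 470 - 5911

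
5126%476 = 366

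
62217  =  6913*9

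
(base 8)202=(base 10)130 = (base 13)a0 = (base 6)334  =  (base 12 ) AA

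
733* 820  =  601060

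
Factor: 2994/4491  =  2^1*3^(  -  1 )= 2/3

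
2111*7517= 15868387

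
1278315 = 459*2785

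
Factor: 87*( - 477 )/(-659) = 3^3*29^1*53^1 * 659^ ( - 1) =41499/659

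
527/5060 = 527/5060 = 0.10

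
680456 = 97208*7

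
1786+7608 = 9394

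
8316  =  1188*7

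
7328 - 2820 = 4508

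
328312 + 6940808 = 7269120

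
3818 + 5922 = 9740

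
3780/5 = 756 = 756.00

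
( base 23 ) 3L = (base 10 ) 90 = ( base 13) 6C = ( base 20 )4A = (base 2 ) 1011010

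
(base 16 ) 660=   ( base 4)121200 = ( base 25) 2F7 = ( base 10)1632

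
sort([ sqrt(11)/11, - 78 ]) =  [-78, sqrt( 11)/11 ]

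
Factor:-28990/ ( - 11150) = 5^ ( - 1 )* 13^1 = 13/5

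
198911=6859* 29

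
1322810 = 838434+484376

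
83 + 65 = 148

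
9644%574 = 460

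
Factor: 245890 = 2^1 * 5^1*67^1*367^1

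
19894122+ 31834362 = 51728484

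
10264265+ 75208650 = 85472915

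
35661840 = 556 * 64140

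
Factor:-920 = -2^3*5^1 *23^1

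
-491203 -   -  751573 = 260370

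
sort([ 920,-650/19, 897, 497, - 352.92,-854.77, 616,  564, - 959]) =[ - 959, - 854.77, - 352.92, - 650/19, 497,  564,616,897,920 ]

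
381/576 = 127/192 = 0.66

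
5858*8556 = 50121048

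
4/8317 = 4/8317 = 0.00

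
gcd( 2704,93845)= 1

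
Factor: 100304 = 2^4 * 6269^1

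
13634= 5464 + 8170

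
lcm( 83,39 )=3237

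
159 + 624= 783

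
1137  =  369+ 768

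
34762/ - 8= - 17381/4 = - 4345.25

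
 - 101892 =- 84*1213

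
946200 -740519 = 205681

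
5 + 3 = 8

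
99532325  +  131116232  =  230648557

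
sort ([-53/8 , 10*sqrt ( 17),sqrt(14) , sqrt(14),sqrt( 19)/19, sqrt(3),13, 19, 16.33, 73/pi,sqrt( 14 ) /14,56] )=[ - 53/8,sqrt( 19) /19, sqrt( 14)/14,sqrt( 3),sqrt(14 ),sqrt( 14),13,16.33, 19, 73/pi,  10 * sqrt(17), 56]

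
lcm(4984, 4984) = 4984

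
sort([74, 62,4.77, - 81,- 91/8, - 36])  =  [-81, - 36, - 91/8,4.77 , 62,74 ]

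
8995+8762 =17757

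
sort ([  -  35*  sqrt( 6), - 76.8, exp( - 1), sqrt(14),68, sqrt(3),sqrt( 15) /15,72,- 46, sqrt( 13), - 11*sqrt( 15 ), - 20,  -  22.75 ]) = [ - 35*sqrt ( 6 ), - 76.8, - 46, - 11*sqrt( 15), - 22.75, - 20, sqrt ( 15)/15,exp( - 1),  sqrt (3),sqrt(13), sqrt(14),68,  72 ]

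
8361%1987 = 413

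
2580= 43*60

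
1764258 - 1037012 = 727246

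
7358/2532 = 3679/1266 =2.91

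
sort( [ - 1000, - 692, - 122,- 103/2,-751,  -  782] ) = [ - 1000,  -  782,-751, - 692, - 122 ,-103/2 ]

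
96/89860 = 24/22465= 0.00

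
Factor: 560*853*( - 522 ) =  - 2^5*3^2*5^1*7^1*29^1*853^1= - 249348960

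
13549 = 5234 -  - 8315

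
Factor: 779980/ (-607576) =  - 194995/151894 = - 2^( - 1 )*5^1*59^1*173^( - 1 )*439^(-1) * 661^1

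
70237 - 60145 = 10092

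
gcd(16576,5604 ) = 4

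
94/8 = 11 + 3/4= 11.75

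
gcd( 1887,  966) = 3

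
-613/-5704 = 613/5704 = 0.11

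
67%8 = 3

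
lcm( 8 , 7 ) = 56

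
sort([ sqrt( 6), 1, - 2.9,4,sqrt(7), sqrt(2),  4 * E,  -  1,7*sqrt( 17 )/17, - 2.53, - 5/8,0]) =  [ - 2.9, - 2.53, - 1 , - 5/8, 0, 1, sqrt(2), 7 * sqrt( 17)/17, sqrt( 6 ),sqrt (7), 4,4*E]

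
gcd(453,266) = 1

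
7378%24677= 7378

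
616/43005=616/43005=0.01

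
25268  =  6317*4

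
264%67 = 63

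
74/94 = 37/47 = 0.79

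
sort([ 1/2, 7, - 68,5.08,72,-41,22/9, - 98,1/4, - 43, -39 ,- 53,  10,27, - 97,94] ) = [ - 98, - 97, - 68,-53,- 43,-41, - 39,1/4,1/2,22/9,5.08,  7, 10,  27, 72, 94]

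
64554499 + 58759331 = 123313830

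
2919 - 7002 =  - 4083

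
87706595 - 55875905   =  31830690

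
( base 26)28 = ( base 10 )60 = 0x3c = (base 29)22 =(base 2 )111100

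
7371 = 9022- 1651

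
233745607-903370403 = -669624796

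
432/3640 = 54/455 = 0.12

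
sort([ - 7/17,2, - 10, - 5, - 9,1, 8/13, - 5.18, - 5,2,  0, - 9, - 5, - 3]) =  [ - 10, - 9, - 9, - 5.18, - 5, - 5, - 5, - 3,-7/17, 0, 8/13,1,2, 2] 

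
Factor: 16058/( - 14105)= -74/65 = - 2^1*5^ ( - 1) * 13^(- 1 ) * 37^1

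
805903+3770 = 809673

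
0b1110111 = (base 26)4f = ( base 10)119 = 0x77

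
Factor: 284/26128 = 2^(  -  2)*23^( - 1)  =  1/92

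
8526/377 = 22 + 8/13 = 22.62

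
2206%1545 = 661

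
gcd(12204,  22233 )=3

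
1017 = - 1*(-1017) 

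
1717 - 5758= -4041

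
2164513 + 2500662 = 4665175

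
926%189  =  170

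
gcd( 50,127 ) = 1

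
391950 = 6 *65325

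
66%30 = 6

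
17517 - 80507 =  - 62990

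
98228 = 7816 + 90412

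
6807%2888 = 1031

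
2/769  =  2/769 = 0.00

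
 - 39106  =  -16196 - 22910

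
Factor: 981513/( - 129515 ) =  - 3^2*5^ ( - 1 )*13^1*8389^1*25903^( - 1 ) 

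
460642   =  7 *65806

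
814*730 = 594220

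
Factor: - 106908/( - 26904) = 2^( - 1)*19^( - 1)*151^1 =151/38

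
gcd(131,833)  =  1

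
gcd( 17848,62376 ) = 184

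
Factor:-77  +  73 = -2^2  =  -4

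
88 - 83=5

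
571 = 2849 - 2278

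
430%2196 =430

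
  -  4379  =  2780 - 7159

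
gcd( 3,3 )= 3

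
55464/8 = 6933=6933.00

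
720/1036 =180/259 = 0.69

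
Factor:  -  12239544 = - 2^3*3^1*31^1*16451^1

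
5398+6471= 11869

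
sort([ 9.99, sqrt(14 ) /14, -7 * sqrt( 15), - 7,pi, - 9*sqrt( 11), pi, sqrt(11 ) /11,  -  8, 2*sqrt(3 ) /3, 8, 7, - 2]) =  [ - 9*sqrt(11), - 7*sqrt(15),-8, - 7, - 2, sqrt( 14)/14, sqrt( 11)/11, 2 * sqrt(3 ) /3, pi,  pi,7, 8, 9.99]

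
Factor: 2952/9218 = 2^2*3^2*11^( - 1) *41^1 * 419^( - 1)=1476/4609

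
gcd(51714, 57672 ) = 18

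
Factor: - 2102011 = -577^1*3643^1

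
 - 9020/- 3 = 3006 + 2/3 = 3006.67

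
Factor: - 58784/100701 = -2^5*3^ (  -  2 ) * 11^1 * 67^( - 1)= - 352/603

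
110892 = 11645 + 99247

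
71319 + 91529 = 162848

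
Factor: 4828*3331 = 2^2 *17^1*71^1 * 3331^1  =  16082068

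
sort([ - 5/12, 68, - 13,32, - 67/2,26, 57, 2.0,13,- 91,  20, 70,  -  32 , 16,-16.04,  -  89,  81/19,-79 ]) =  [- 91, - 89, - 79 , - 67/2, - 32, - 16.04,  -  13, - 5/12, 2.0 , 81/19,  13,16, 20, 26,32, 57,68,70 ] 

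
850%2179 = 850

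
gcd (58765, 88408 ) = 1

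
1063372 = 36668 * 29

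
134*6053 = 811102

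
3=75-72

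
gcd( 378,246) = 6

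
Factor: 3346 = 2^1*7^1*239^1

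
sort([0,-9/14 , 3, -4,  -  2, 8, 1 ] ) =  [ - 4, - 2, - 9/14,0, 1, 3, 8]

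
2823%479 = 428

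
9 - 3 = 6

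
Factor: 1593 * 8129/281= 3^3*11^1*59^1*281^( - 1)*739^1=12949497/281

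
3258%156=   138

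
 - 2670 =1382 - 4052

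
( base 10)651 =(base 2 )1010001011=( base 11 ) 542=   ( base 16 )28B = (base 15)2D6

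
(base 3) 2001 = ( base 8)67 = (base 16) 37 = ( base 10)55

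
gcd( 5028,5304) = 12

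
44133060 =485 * 90996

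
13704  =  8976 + 4728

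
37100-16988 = 20112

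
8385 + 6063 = 14448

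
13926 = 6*2321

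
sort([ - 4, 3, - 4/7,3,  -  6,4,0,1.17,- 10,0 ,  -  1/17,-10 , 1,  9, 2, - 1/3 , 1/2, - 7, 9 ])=[ - 10, - 10, - 7, - 6, -4, - 4/7, - 1/3, -1/17, 0, 0, 1/2,1,1.17,  2, 3,3,4,9, 9 ] 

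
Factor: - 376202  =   - 2^1*137^1*1373^1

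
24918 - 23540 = 1378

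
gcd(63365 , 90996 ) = 1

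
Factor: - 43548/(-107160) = 191/470 = 2^( -1)*5^( - 1)*47^(-1) * 191^1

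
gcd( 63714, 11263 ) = 7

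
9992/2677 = 9992/2677 = 3.73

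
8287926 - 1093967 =7193959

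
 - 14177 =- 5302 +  - 8875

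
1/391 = 1/391 = 0.00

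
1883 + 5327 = 7210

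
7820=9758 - 1938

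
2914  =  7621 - 4707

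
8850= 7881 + 969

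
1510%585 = 340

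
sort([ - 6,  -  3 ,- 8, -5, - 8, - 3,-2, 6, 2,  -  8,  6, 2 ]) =[-8 , - 8, - 8, - 6,-5, - 3,- 3 , - 2, 2, 2, 6, 6 ] 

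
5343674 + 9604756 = 14948430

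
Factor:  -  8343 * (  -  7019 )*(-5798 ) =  - 339528079566=- 2^1*3^4*13^1  *  103^1*223^1*7019^1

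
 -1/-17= 1/17 = 0.06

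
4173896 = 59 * 70744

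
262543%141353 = 121190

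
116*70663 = 8196908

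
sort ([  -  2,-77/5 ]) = [-77/5, - 2 ]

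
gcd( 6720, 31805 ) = 5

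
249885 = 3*83295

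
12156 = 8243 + 3913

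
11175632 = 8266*1352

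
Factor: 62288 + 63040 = 2^4*3^1 * 7^1*373^1= 125328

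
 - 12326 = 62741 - 75067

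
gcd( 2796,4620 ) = 12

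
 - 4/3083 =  - 1+3079/3083 =- 0.00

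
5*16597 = 82985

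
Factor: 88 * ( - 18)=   -2^4 * 3^2*11^1 = - 1584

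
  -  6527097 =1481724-8008821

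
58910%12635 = 8370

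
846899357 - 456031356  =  390868001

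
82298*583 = 47979734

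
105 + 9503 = 9608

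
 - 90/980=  - 1+89/98 = -0.09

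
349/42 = 349/42 = 8.31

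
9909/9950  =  9909/9950 = 1.00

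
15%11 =4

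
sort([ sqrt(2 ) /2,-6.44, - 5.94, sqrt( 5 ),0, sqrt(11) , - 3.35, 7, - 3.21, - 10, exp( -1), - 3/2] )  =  [-10, - 6.44, - 5.94,-3.35, - 3.21, - 3/2, 0, exp ( - 1 ),sqrt( 2) /2 , sqrt( 5), sqrt ( 11),  7]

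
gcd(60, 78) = 6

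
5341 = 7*763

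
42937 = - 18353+61290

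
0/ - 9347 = 0/1 = -0.00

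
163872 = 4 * 40968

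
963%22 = 17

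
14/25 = 14/25 =0.56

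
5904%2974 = 2930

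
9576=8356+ 1220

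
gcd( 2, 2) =2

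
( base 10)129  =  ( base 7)243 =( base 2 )10000001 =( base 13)9C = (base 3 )11210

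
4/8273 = 4/8273 = 0.00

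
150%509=150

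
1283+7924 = 9207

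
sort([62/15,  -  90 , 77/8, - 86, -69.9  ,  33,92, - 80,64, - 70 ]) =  [ - 90, - 86,  -  80 , - 70 ,  -  69.9,62/15 , 77/8,33, 64,92]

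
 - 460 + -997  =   - 1457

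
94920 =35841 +59079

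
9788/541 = 18 + 50/541 = 18.09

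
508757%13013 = 1250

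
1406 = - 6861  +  8267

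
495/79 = 6 + 21/79 =6.27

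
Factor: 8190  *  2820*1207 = 27876630600 =2^3*3^3 * 5^2 * 7^1*13^1*17^1 * 47^1  *71^1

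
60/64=15/16 = 0.94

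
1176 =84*14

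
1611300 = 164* 9825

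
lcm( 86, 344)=344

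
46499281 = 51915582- 5416301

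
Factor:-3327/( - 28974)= 2^( - 1) *11^ ( -1)*439^( - 1)*1109^1 = 1109/9658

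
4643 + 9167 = 13810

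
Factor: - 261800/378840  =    -  85/123  =  - 3^ ( - 1)*5^1 * 17^1*41^( - 1)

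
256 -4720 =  - 4464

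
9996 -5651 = 4345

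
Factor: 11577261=3^1 * 709^1*5443^1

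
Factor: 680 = 2^3*5^1 *17^1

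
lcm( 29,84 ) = 2436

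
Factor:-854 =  - 2^1*7^1*61^1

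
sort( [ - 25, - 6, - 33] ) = [ - 33, - 25, - 6]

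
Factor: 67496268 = 2^2*3^1*7^1*787^1* 1021^1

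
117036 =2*58518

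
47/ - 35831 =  - 47/35831 = - 0.00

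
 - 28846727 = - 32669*883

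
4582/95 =4582/95 = 48.23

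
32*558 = 17856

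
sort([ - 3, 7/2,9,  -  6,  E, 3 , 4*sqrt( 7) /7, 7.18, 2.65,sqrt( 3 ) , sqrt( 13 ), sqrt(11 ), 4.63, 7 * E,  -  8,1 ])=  [  -  8 ,-6, - 3,1, 4 * sqrt(7 ) /7,  sqrt(3),2.65,E, 3,sqrt(11 ),7/2,sqrt(13),4.63, 7.18, 9,7*E ] 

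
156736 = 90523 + 66213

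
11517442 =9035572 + 2481870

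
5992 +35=6027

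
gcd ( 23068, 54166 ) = 146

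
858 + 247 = 1105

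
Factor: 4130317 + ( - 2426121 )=1704196 = 2^2*13^2*2521^1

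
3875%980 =935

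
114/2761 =114/2761 = 0.04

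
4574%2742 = 1832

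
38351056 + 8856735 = 47207791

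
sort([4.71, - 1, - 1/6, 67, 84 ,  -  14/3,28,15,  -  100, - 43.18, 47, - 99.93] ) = [-100,  -  99.93, - 43.18, -14/3,-1, - 1/6,4.71,15, 28,47, 67 , 84 ] 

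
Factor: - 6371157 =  - 3^1*13^1 * 163363^1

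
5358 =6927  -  1569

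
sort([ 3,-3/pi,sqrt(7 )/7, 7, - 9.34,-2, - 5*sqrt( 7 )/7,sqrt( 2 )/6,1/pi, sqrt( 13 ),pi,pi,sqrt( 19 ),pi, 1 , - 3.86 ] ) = [ - 9.34,-3.86, - 2,-5 * sqrt(7 ) /7,  -  3/pi,sqrt( 2 ) /6,  1/pi,sqrt( 7 ) /7, 1,3, pi, pi,pi, sqrt( 13 ),sqrt( 19), 7] 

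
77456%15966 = 13592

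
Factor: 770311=770311^1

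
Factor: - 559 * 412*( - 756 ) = 2^4* 3^3*7^1*13^1 * 43^1*103^1 = 174112848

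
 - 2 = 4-6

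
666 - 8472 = -7806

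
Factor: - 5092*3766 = -19176472=- 2^3*7^1*19^1 * 67^1*269^1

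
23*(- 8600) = -197800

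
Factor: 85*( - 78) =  - 6630=-2^1 *3^1*5^1 * 13^1*17^1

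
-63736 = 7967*(-8)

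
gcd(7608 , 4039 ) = 1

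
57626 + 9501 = 67127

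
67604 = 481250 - 413646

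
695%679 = 16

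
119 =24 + 95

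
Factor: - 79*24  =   - 1896=-2^3*3^1*79^1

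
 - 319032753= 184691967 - 503724720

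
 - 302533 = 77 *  ( - 3929 )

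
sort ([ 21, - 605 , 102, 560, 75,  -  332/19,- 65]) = [  -  605, - 65, - 332/19, 21, 75, 102,  560] 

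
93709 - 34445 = 59264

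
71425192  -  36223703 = 35201489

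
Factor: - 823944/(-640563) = 24968/19411 =2^3*7^( - 1) * 47^( - 1) * 59^( - 1)*3121^1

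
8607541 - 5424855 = 3182686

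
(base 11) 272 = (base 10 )321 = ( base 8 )501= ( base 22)ed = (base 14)18d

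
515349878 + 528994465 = 1044344343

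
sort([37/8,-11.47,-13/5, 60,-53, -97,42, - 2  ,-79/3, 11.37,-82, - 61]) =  [-97,  -  82, - 61,-53, - 79/3,-11.47, - 13/5,-2,37/8,11.37,42, 60 ] 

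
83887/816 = 102 + 655/816=102.80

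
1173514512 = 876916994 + 296597518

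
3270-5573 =-2303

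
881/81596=881/81596  =  0.01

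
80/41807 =80/41807=0.00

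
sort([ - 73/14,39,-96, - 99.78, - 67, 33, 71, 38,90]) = [ - 99.78, - 96,-67, - 73/14, 33,38, 39, 71, 90]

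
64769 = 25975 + 38794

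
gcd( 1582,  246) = 2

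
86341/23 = 86341/23 = 3753.96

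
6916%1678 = 204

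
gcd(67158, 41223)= 273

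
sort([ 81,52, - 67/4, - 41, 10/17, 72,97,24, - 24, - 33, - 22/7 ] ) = [-41,-33,-24, - 67/4,-22/7, 10/17, 24,52, 72,  81,97 ]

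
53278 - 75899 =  - 22621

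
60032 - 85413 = - 25381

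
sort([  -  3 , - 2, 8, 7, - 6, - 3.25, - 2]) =[ - 6, - 3.25, -3, - 2, - 2, 7, 8]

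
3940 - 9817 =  - 5877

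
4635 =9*515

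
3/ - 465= - 1/155 = - 0.01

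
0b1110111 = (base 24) 4n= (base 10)119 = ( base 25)4j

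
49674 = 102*487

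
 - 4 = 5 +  - 9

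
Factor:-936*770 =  - 720720  =  - 2^4* 3^2 *5^1*7^1*11^1*13^1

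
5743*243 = 1395549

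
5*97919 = 489595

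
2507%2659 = 2507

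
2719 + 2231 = 4950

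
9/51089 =9/51089 = 0.00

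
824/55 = 824/55 =14.98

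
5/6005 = 1/1201=0.00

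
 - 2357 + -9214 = -11571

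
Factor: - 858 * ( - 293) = 2^1*3^1*11^1 * 13^1*293^1 = 251394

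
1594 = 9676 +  - 8082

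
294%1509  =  294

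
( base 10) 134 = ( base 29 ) 4i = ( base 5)1014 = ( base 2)10000110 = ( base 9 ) 158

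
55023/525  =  18341/175 = 104.81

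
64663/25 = 2586 + 13/25 =2586.52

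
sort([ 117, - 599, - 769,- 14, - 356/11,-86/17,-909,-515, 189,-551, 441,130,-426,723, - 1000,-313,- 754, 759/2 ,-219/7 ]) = [  -  1000 , - 909, -769, - 754, - 599 , - 551, - 515,-426, - 313, - 356/11, - 219/7,-14, - 86/17,117, 130,189, 759/2, 441,723 ]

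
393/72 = 131/24  =  5.46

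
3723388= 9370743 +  - 5647355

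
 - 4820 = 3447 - 8267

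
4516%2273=2243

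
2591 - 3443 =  - 852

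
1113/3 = 371 = 371.00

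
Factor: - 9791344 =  - 2^4*73^1 * 83^1*101^1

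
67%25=17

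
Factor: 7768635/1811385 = 3^( - 1)*7^1*241^1*307^1*40253^( - 1) =517909/120759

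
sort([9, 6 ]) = [6,9] 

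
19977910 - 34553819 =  - 14575909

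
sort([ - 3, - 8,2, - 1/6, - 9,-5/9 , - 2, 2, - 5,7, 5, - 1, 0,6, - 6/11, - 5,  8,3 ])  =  [ - 9, - 8,-5, - 5,- 3, - 2, - 1 , - 5/9, - 6/11, - 1/6, 0,2,2,3,5,6,7,8 ]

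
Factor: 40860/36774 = 10/9 = 2^1*3^(-2)*5^1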